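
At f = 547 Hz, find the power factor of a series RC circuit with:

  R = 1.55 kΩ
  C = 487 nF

Step 1 — Angular frequency: ω = 2π·f = 2π·547 = 3437 rad/s.
Step 2 — Component impedances:
  R: Z = R = 1550 Ω
  C: Z = 1/(jωC) = -j/(ω·C) = 0 - j597.5 Ω
Step 3 — Series combination: Z_total = R + C = 1550 - j597.5 Ω = 1661∠-21.1° Ω.
Step 4 — Power factor: PF = cos(φ) = Re(Z)/|Z| = 1550/1661.2 = 0.9331.
Step 5 — Type: Im(Z) = -597.5 ⇒ leading (phase φ = -21.1°).

PF = 0.9331 (leading, φ = -21.1°)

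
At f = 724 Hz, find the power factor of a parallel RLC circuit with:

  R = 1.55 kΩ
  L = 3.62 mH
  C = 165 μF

Step 1 — Angular frequency: ω = 2π·f = 2π·724 = 4549 rad/s.
Step 2 — Component impedances:
  R: Z = R = 1550 Ω
  L: Z = jωL = j·4549·0.00362 = 0 + j16.47 Ω
  C: Z = 1/(jωC) = -j/(ω·C) = 0 - j1.332 Ω
Step 3 — Parallel combination: 1/Z_total = 1/R + 1/L + 1/C; Z_total = 0.001356 - j1.45 Ω = 1.45∠-89.9° Ω.
Step 4 — Power factor: PF = cos(φ) = Re(Z)/|Z| = 0.001356/1.45 = 0.0009352.
Step 5 — Type: Im(Z) = -1.45 ⇒ leading (phase φ = -89.9°).

PF = 0.0009352 (leading, φ = -89.9°)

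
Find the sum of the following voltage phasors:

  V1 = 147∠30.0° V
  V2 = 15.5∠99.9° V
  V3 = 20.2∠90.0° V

Step 1 — Convert each phasor to rectangular form:
  V1 = 147·(cos(30.0°) + j·sin(30.0°)) = 127.3 + j73.5 V
  V2 = 15.5·(cos(99.9°) + j·sin(99.9°)) = -2.665 + j15.27 V
  V3 = 20.2·(cos(90.0°) + j·sin(90.0°)) = 0 + j20.2 V
Step 2 — Sum components: V_total = 124.6 + j109 V.
Step 3 — Convert to polar: |V_total| = 165.6 V, ∠V_total = 41.2°.

V_total = 165.6∠41.2° V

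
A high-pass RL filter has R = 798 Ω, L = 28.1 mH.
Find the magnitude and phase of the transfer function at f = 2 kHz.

Step 1 — Angular frequency: ω = 2π·2000 = 1.257e+04 rad/s.
Step 2 — Transfer function: H(jω) = jωL/(R + jωL).
Step 3 — Numerator jωL = j·353.1; denominator R + jωL = 798 + j353.1.
Step 4 — H = 0.1637 + j0.37.
Step 5 — Magnitude: |H| = 0.4047 (-7.9 dB); phase: φ = 66.1°.

|H| = 0.4047 (-7.9 dB), φ = 66.1°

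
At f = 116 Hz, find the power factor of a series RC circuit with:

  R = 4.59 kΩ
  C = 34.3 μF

Step 1 — Angular frequency: ω = 2π·f = 2π·116 = 728.8 rad/s.
Step 2 — Component impedances:
  R: Z = R = 4590 Ω
  C: Z = 1/(jωC) = -j/(ω·C) = 0 - j40 Ω
Step 3 — Series combination: Z_total = R + C = 4590 - j40 Ω = 4590∠-0.5° Ω.
Step 4 — Power factor: PF = cos(φ) = Re(Z)/|Z| = 4590/4590 = 1.
Step 5 — Type: Im(Z) = -40 ⇒ leading (phase φ = -0.5°).

PF = 1 (leading, φ = -0.5°)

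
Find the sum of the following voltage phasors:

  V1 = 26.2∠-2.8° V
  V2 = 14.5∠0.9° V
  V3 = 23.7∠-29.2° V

Step 1 — Convert each phasor to rectangular form:
  V1 = 26.2·(cos(-2.8°) + j·sin(-2.8°)) = 26.17 - j1.28 V
  V2 = 14.5·(cos(0.9°) + j·sin(0.9°)) = 14.5 + j0.2278 V
  V3 = 23.7·(cos(-29.2°) + j·sin(-29.2°)) = 20.69 - j11.56 V
Step 2 — Sum components: V_total = 61.36 - j12.61 V.
Step 3 — Convert to polar: |V_total| = 62.64 V, ∠V_total = -11.6°.

V_total = 62.64∠-11.6° V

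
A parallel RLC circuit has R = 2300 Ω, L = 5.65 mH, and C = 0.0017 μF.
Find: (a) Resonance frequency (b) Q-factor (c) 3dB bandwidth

Step 1 — Resonance: ω₀ = 1/√(LC) = 1/√(0.00565·1.7e-09) = 3.227e+05 rad/s.
Step 2 — f₀ = ω₀/(2π) = 5.135e+04 Hz.
Step 3 — Parallel Q: Q = R/(ω₀L) = 2300/(3.227e+05·0.00565) = 1.262.
Step 4 — Bandwidth: Δω = ω₀/Q = 2.558e+05 rad/s; BW = Δω/(2π) = 4.07e+04 Hz.

(a) f₀ = 5.135e+04 Hz  (b) Q = 1.262  (c) BW = 4.07e+04 Hz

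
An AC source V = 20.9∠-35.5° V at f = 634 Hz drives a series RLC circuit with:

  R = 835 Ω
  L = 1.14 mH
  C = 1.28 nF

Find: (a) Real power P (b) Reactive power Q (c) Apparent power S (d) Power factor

Step 1 — Angular frequency: ω = 2π·f = 2π·634 = 3984 rad/s.
Step 2 — Component impedances:
  R: Z = R = 835 Ω
  L: Z = jωL = j·3984·0.00114 = 0 + j4.541 Ω
  C: Z = 1/(jωC) = -j/(ω·C) = 0 - j1.961e+05 Ω
Step 3 — Series combination: Z_total = R + L + C = 835 - j1.961e+05 Ω = 1.961e+05∠-89.8° Ω.
Step 4 — Source phasor: V = 20.9∠-35.5° V = 17.02 - j12.14 V.
Step 5 — Current: I = V / Z = 6.225e-05 + j8.65e-05 A = 0.0001066∠54.3° A.
Step 6 — Complex power: S = V·I* = 9.483e-06 - j0.002227 VA.
Step 7 — Real power: P = Re(S) = 9.483e-06 W.
Step 8 — Reactive power: Q = Im(S) = -0.002227 VAR.
Step 9 — Apparent power: |S| = 0.002227 VA.
Step 10 — Power factor: PF = P/|S| = 0.004258 (leading).

(a) P = 9.483e-06 W  (b) Q = -0.002227 VAR  (c) S = 0.002227 VA  (d) PF = 0.004258 (leading)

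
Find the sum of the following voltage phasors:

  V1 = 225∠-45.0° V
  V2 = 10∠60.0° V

Step 1 — Convert each phasor to rectangular form:
  V1 = 225·(cos(-45.0°) + j·sin(-45.0°)) = 159.1 - j159.1 V
  V2 = 10·(cos(60.0°) + j·sin(60.0°)) = 5 + j8.66 V
Step 2 — Sum components: V_total = 164.1 - j150.4 V.
Step 3 — Convert to polar: |V_total| = 222.6 V, ∠V_total = -42.5°.

V_total = 222.6∠-42.5° V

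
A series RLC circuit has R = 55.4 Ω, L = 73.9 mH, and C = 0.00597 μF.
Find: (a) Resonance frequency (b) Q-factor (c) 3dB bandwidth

Step 1 — Resonance condition Im(Z)=0 gives ω₀ = 1/√(LC).
Step 2 — ω₀ = 1/√(0.0739·5.97e-09) = 4.761e+04 rad/s.
Step 3 — f₀ = ω₀/(2π) = 7577 Hz.
Step 4 — Series Q: Q = ω₀L/R = 4.761e+04·0.0739/55.4 = 63.51.
Step 5 — 3dB bandwidth: Δω = ω₀/Q = 749.7 rad/s; BW = Δω/(2π) = 119.3 Hz.

(a) f₀ = 7577 Hz  (b) Q = 63.51  (c) BW = 119.3 Hz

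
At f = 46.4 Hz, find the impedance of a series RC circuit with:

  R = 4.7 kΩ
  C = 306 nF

Step 1 — Angular frequency: ω = 2π·f = 2π·46.4 = 291.5 rad/s.
Step 2 — Component impedances:
  R: Z = R = 4700 Ω
  C: Z = 1/(jωC) = -j/(ω·C) = 0 - j1.121e+04 Ω
Step 3 — Series combination: Z_total = R + C = 4700 - j1.121e+04 Ω = 1.215e+04∠-67.3° Ω.

Z = 4700 - j1.121e+04 Ω = 1.215e+04∠-67.3° Ω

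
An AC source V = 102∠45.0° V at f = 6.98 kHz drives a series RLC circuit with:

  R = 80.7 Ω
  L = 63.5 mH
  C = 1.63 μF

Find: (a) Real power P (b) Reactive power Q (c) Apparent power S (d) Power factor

Step 1 — Angular frequency: ω = 2π·f = 2π·6980 = 4.386e+04 rad/s.
Step 2 — Component impedances:
  R: Z = R = 80.7 Ω
  L: Z = jωL = j·4.386e+04·0.0635 = 0 + j2785 Ω
  C: Z = 1/(jωC) = -j/(ω·C) = 0 - j13.99 Ω
Step 3 — Series combination: Z_total = R + L + C = 80.7 + j2771 Ω = 2772∠88.3° Ω.
Step 4 — Source phasor: V = 102∠45.0° V = 72.12 + j72.12 V.
Step 5 — Current: I = V / Z = 0.02676 - j0.02525 A = 0.0368∠-43.3° A.
Step 6 — Complex power: S = V·I* = 0.1093 + j3.752 VA.
Step 7 — Real power: P = Re(S) = 0.1093 W.
Step 8 — Reactive power: Q = Im(S) = 3.752 VAR.
Step 9 — Apparent power: |S| = 3.753 VA.
Step 10 — Power factor: PF = P/|S| = 0.02911 (lagging).

(a) P = 0.1093 W  (b) Q = 3.752 VAR  (c) S = 3.753 VA  (d) PF = 0.02911 (lagging)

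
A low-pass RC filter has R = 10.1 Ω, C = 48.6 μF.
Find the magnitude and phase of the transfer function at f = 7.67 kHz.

Step 1 — Angular frequency: ω = 2π·7670 = 4.819e+04 rad/s.
Step 2 — Transfer function: H(jω) = 1/(1 + jωRC).
Step 3 — Denominator: 1 + jωRC = 1 + j·4.819e+04·10.1·4.86e-05 = 1 + j23.66.
Step 4 — H = 0.001784 - j0.0422.
Step 5 — Magnitude: |H| = 0.04224 (-27.5 dB); phase: φ = -87.6°.

|H| = 0.04224 (-27.5 dB), φ = -87.6°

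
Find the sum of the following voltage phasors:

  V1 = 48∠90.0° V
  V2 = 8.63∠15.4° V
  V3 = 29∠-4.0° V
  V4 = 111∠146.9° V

Step 1 — Convert each phasor to rectangular form:
  V1 = 48·(cos(90.0°) + j·sin(90.0°)) = 0 + j48 V
  V2 = 8.63·(cos(15.4°) + j·sin(15.4°)) = 8.32 + j2.292 V
  V3 = 29·(cos(-4.0°) + j·sin(-4.0°)) = 28.93 - j2.023 V
  V4 = 111·(cos(146.9°) + j·sin(146.9°)) = -92.99 + j60.62 V
Step 2 — Sum components: V_total = -55.74 + j108.9 V.
Step 3 — Convert to polar: |V_total| = 122.3 V, ∠V_total = 117.1°.

V_total = 122.3∠117.1° V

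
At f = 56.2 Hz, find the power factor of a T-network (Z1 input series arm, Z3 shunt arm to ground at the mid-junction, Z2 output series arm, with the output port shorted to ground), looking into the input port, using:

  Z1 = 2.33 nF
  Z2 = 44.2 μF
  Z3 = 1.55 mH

Step 1 — Angular frequency: ω = 2π·f = 2π·56.2 = 353.1 rad/s.
Step 2 — Component impedances:
  Z1: Z = 1/(jωC) = -j/(ω·C) = 0 - j1.215e+06 Ω
  Z2: Z = 1/(jωC) = -j/(ω·C) = 0 - j64.07 Ω
  Z3: Z = jωL = j·353.1·0.00155 = 0 + j0.5473 Ω
Step 3 — With the output port shorted to ground, the output series arm Z2 runs from the junction to ground; the shunt arm Z3 also runs from the junction to ground. They appear in parallel: Z3 || Z2 = 0 + j0.552 Ω.
Step 4 — Series with input arm Z1: Z_in = Z1 + (Z3 || Z2) = 0 - j1.215e+06 Ω = 1.215e+06∠-90.0° Ω.
Step 5 — Power factor: PF = cos(φ) = Re(Z)/|Z| = 0/1.215e+06 = 0.
Step 6 — Type: Im(Z) = -1.215e+06 ⇒ leading (phase φ = -90.0°).

PF = 0 (leading, φ = -90.0°)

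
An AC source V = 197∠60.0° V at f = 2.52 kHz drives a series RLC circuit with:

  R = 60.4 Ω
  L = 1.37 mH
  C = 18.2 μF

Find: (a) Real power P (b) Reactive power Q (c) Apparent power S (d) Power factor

Step 1 — Angular frequency: ω = 2π·f = 2π·2520 = 1.583e+04 rad/s.
Step 2 — Component impedances:
  R: Z = R = 60.4 Ω
  L: Z = jωL = j·1.583e+04·0.00137 = 0 + j21.69 Ω
  C: Z = 1/(jωC) = -j/(ω·C) = 0 - j3.47 Ω
Step 3 — Series combination: Z_total = R + L + C = 60.4 + j18.22 Ω = 63.09∠16.8° Ω.
Step 4 — Source phasor: V = 197∠60.0° V = 98.5 + j170.6 V.
Step 5 — Current: I = V / Z = 2.276 + j2.138 A = 3.123∠43.2° A.
Step 6 — Complex power: S = V·I* = 588.9 + j177.7 VA.
Step 7 — Real power: P = Re(S) = 588.9 W.
Step 8 — Reactive power: Q = Im(S) = 177.7 VAR.
Step 9 — Apparent power: |S| = 615.1 VA.
Step 10 — Power factor: PF = P/|S| = 0.9574 (lagging).

(a) P = 588.9 W  (b) Q = 177.7 VAR  (c) S = 615.1 VA  (d) PF = 0.9574 (lagging)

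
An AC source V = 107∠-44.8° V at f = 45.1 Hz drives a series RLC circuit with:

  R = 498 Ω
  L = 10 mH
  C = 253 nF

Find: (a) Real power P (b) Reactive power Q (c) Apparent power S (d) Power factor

Step 1 — Angular frequency: ω = 2π·f = 2π·45.1 = 283.4 rad/s.
Step 2 — Component impedances:
  R: Z = R = 498 Ω
  L: Z = jωL = j·283.4·0.01 = 0 + j2.834 Ω
  C: Z = 1/(jωC) = -j/(ω·C) = 0 - j1.395e+04 Ω
Step 3 — Series combination: Z_total = R + L + C = 498 - j1.395e+04 Ω = 1.395e+04∠-88.0° Ω.
Step 4 — Source phasor: V = 107∠-44.8° V = 75.92 - j75.4 V.
Step 5 — Current: I = V / Z = 0.005594 + j0.005245 A = 0.007668∠43.2° A.
Step 6 — Complex power: S = V·I* = 0.02928 - j0.8199 VA.
Step 7 — Real power: P = Re(S) = 0.02928 W.
Step 8 — Reactive power: Q = Im(S) = -0.8199 VAR.
Step 9 — Apparent power: |S| = 0.8205 VA.
Step 10 — Power factor: PF = P/|S| = 0.03569 (leading).

(a) P = 0.02928 W  (b) Q = -0.8199 VAR  (c) S = 0.8205 VA  (d) PF = 0.03569 (leading)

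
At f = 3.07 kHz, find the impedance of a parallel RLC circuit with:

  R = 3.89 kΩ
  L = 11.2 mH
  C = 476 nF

Step 1 — Angular frequency: ω = 2π·f = 2π·3070 = 1.929e+04 rad/s.
Step 2 — Component impedances:
  R: Z = R = 3890 Ω
  L: Z = jωL = j·1.929e+04·0.0112 = 0 + j216 Ω
  C: Z = 1/(jωC) = -j/(ω·C) = 0 - j108.9 Ω
Step 3 — Parallel combination: 1/Z_total = 1/R + 1/L + 1/C; Z_total = 12.36 - j218.9 Ω = 219.3∠-86.8° Ω.

Z = 12.36 - j218.9 Ω = 219.3∠-86.8° Ω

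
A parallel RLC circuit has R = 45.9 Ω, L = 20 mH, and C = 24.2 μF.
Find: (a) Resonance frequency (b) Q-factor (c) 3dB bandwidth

Step 1 — Resonance: ω₀ = 1/√(LC) = 1/√(0.02·2.42e-05) = 1437 rad/s.
Step 2 — f₀ = ω₀/(2π) = 228.8 Hz.
Step 3 — Parallel Q: Q = R/(ω₀L) = 45.9/(1437·0.02) = 1.597.
Step 4 — Bandwidth: Δω = ω₀/Q = 900.3 rad/s; BW = Δω/(2π) = 143.3 Hz.

(a) f₀ = 228.8 Hz  (b) Q = 1.597  (c) BW = 143.3 Hz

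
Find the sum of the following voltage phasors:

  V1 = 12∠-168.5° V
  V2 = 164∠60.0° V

Step 1 — Convert each phasor to rectangular form:
  V1 = 12·(cos(-168.5°) + j·sin(-168.5°)) = -11.76 - j2.392 V
  V2 = 164·(cos(60.0°) + j·sin(60.0°)) = 82 + j142 V
Step 2 — Sum components: V_total = 70.24 + j139.6 V.
Step 3 — Convert to polar: |V_total| = 156.3 V, ∠V_total = 63.3°.

V_total = 156.3∠63.3° V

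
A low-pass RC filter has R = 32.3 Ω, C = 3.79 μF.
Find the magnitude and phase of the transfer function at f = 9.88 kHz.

Step 1 — Angular frequency: ω = 2π·9880 = 6.208e+04 rad/s.
Step 2 — Transfer function: H(jω) = 1/(1 + jωRC).
Step 3 — Denominator: 1 + jωRC = 1 + j·6.208e+04·32.3·3.79e-06 = 1 + j7.599.
Step 4 — H = 0.01702 - j0.1293.
Step 5 — Magnitude: |H| = 0.1305 (-17.7 dB); phase: φ = -82.5°.

|H| = 0.1305 (-17.7 dB), φ = -82.5°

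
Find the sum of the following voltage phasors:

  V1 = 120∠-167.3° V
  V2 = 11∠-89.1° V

Step 1 — Convert each phasor to rectangular form:
  V1 = 120·(cos(-167.3°) + j·sin(-167.3°)) = -117.1 - j26.38 V
  V2 = 11·(cos(-89.1°) + j·sin(-89.1°)) = 0.1728 - j11 V
Step 2 — Sum components: V_total = -116.9 - j37.38 V.
Step 3 — Convert to polar: |V_total| = 122.7 V, ∠V_total = -162.3°.

V_total = 122.7∠-162.3° V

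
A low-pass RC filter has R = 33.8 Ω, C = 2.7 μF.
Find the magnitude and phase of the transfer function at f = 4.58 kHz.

Step 1 — Angular frequency: ω = 2π·4580 = 2.878e+04 rad/s.
Step 2 — Transfer function: H(jω) = 1/(1 + jωRC).
Step 3 — Denominator: 1 + jωRC = 1 + j·2.878e+04·33.8·2.7e-06 = 1 + j2.626.
Step 4 — H = 0.1266 - j0.3326.
Step 5 — Magnitude: |H| = 0.3559 (-9.0 dB); phase: φ = -69.2°.

|H| = 0.3559 (-9.0 dB), φ = -69.2°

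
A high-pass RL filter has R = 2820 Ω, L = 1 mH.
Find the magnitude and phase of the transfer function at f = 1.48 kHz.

Step 1 — Angular frequency: ω = 2π·1480 = 9299 rad/s.
Step 2 — Transfer function: H(jω) = jωL/(R + jωL).
Step 3 — Numerator jωL = j·9.299; denominator R + jωL = 2820 + j9.299.
Step 4 — H = 1.087e-05 + j0.003298.
Step 5 — Magnitude: |H| = 0.003298 (-49.6 dB); phase: φ = 89.8°.

|H| = 0.003298 (-49.6 dB), φ = 89.8°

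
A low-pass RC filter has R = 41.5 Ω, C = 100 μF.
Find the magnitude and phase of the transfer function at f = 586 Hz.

Step 1 — Angular frequency: ω = 2π·586 = 3682 rad/s.
Step 2 — Transfer function: H(jω) = 1/(1 + jωRC).
Step 3 — Denominator: 1 + jωRC = 1 + j·3682·41.5·0.0001 = 1 + j15.28.
Step 4 — H = 0.004265 - j0.06517.
Step 5 — Magnitude: |H| = 0.0653 (-23.7 dB); phase: φ = -86.3°.

|H| = 0.0653 (-23.7 dB), φ = -86.3°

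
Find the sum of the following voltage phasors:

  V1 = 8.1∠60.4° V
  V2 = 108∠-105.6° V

Step 1 — Convert each phasor to rectangular form:
  V1 = 8.1·(cos(60.4°) + j·sin(60.4°)) = 4.001 + j7.043 V
  V2 = 108·(cos(-105.6°) + j·sin(-105.6°)) = -29.04 - j104 V
Step 2 — Sum components: V_total = -25.04 - j96.98 V.
Step 3 — Convert to polar: |V_total| = 100.2 V, ∠V_total = -104.5°.

V_total = 100.2∠-104.5° V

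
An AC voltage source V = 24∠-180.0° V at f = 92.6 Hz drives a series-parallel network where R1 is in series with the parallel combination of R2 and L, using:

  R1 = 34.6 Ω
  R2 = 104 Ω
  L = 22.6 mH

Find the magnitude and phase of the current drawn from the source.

Step 1 — Angular frequency: ω = 2π·f = 2π·92.6 = 581.8 rad/s.
Step 2 — Component impedances:
  R1: Z = R = 34.6 Ω
  R2: Z = R = 104 Ω
  L: Z = jωL = j·581.8·0.0226 = 0 + j13.15 Ω
Step 3 — Parallel branch: R2 || L = 1/(1/R2 + 1/L) = 1.636 + j12.94 Ω.
Step 4 — Series with R1: Z_total = R1 + (R2 || L) = 36.24 + j12.94 Ω = 38.48∠19.7° Ω.
Step 5 — Source phasor: V = 24∠-180.0° V = -24 V.
Step 6 — Ohm's law: I = V / Z_total = (-24) / (36.24 + j12.94) = -0.5874 + j0.2098 A.
Step 7 — Convert to polar: |I| = 0.6237 A, ∠I = 160.3°.

I = 0.6237∠160.3° A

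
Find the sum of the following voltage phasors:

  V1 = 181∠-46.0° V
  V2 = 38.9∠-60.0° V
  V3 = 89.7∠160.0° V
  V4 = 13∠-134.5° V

Step 1 — Convert each phasor to rectangular form:
  V1 = 181·(cos(-46.0°) + j·sin(-46.0°)) = 125.7 - j130.2 V
  V2 = 38.9·(cos(-60.0°) + j·sin(-60.0°)) = 19.45 - j33.69 V
  V3 = 89.7·(cos(160.0°) + j·sin(160.0°)) = -84.29 + j30.68 V
  V4 = 13·(cos(-134.5°) + j·sin(-134.5°)) = -9.112 - j9.272 V
Step 2 — Sum components: V_total = 51.78 - j142.5 V.
Step 3 — Convert to polar: |V_total| = 151.6 V, ∠V_total = -70.0°.

V_total = 151.6∠-70.0° V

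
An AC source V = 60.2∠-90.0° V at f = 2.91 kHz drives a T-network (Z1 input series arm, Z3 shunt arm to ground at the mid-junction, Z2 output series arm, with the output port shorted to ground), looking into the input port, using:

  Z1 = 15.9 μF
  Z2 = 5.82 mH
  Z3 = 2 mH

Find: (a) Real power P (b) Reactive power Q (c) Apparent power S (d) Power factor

Step 1 — Angular frequency: ω = 2π·f = 2π·2910 = 1.828e+04 rad/s.
Step 2 — Component impedances:
  Z1: Z = 1/(jωC) = -j/(ω·C) = 0 - j3.44 Ω
  Z2: Z = jωL = j·1.828e+04·0.00582 = 0 + j106.4 Ω
  Z3: Z = jωL = j·1.828e+04·0.002 = 0 + j36.57 Ω
Step 3 — With the output port shorted to ground, the output series arm Z2 runs from the junction to ground; the shunt arm Z3 also runs from the junction to ground. They appear in parallel: Z3 || Z2 = 0 + j27.22 Ω.
Step 4 — Series with input arm Z1: Z_in = Z1 + (Z3 || Z2) = 0 + j23.78 Ω = 23.78∠90.0° Ω.
Step 5 — Source phasor: V = 60.2∠-90.0° V = 0 - j60.2 V.
Step 6 — Current: I = V / Z = -2.532 A = 2.532∠-180.0° A.
Step 7 — Complex power: S = V·I* = 0 + j152.4 VA.
Step 8 — Real power: P = Re(S) = 0 W.
Step 9 — Reactive power: Q = Im(S) = 152.4 VAR.
Step 10 — Apparent power: |S| = 152.4 VA.
Step 11 — Power factor: PF = P/|S| = 0 (lagging).

(a) P = 0 W  (b) Q = 152.4 VAR  (c) S = 152.4 VA  (d) PF = 0 (lagging)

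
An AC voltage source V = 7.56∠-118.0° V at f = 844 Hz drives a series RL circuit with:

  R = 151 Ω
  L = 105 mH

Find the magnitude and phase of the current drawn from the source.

Step 1 — Angular frequency: ω = 2π·f = 2π·844 = 5303 rad/s.
Step 2 — Component impedances:
  R: Z = R = 151 Ω
  L: Z = jωL = j·5303·0.105 = 0 + j556.8 Ω
Step 3 — Series combination: Z_total = R + L = 151 + j556.8 Ω = 576.9∠74.8° Ω.
Step 4 — Source phasor: V = 7.56∠-118.0° V = -3.549 - j6.675 V.
Step 5 — Ohm's law: I = V / Z_total = (-3.549 - j6.675) / (151 + j556.8) = -0.01278 + j0.002909 A.
Step 6 — Convert to polar: |I| = 0.0131 A, ∠I = 167.2°.

I = 0.0131∠167.2° A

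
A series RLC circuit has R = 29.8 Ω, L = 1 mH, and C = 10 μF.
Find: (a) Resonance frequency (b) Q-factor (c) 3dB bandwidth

Step 1 — Resonance condition Im(Z)=0 gives ω₀ = 1/√(LC).
Step 2 — ω₀ = 1/√(0.001·1e-05) = 1e+04 rad/s.
Step 3 — f₀ = ω₀/(2π) = 1592 Hz.
Step 4 — Series Q: Q = ω₀L/R = 1e+04·0.001/29.8 = 0.3356.
Step 5 — 3dB bandwidth: Δω = ω₀/Q = 2.98e+04 rad/s; BW = Δω/(2π) = 4743 Hz.

(a) f₀ = 1592 Hz  (b) Q = 0.3356  (c) BW = 4743 Hz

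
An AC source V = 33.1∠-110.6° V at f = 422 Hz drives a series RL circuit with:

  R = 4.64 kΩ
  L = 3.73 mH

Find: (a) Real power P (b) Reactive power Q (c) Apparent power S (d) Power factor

Step 1 — Angular frequency: ω = 2π·f = 2π·422 = 2652 rad/s.
Step 2 — Component impedances:
  R: Z = R = 4640 Ω
  L: Z = jωL = j·2652·0.00373 = 0 + j9.89 Ω
Step 3 — Series combination: Z_total = R + L = 4640 + j9.89 Ω = 4640∠0.1° Ω.
Step 4 — Source phasor: V = 33.1∠-110.6° V = -11.65 - j30.98 V.
Step 5 — Current: I = V / Z = -0.002524 - j0.006672 A = 0.007134∠-110.7° A.
Step 6 — Complex power: S = V·I* = 0.2361 + j0.0005033 VA.
Step 7 — Real power: P = Re(S) = 0.2361 W.
Step 8 — Reactive power: Q = Im(S) = 0.0005033 VAR.
Step 9 — Apparent power: |S| = 0.2361 VA.
Step 10 — Power factor: PF = P/|S| = 1 (lagging).

(a) P = 0.2361 W  (b) Q = 0.0005033 VAR  (c) S = 0.2361 VA  (d) PF = 1 (lagging)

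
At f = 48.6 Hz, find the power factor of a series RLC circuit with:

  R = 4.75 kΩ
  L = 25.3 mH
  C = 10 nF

Step 1 — Angular frequency: ω = 2π·f = 2π·48.6 = 305.4 rad/s.
Step 2 — Component impedances:
  R: Z = R = 4750 Ω
  L: Z = jωL = j·305.4·0.0253 = 0 + j7.726 Ω
  C: Z = 1/(jωC) = -j/(ω·C) = 0 - j3.275e+05 Ω
Step 3 — Series combination: Z_total = R + L + C = 4750 - j3.275e+05 Ω = 3.275e+05∠-89.2° Ω.
Step 4 — Power factor: PF = cos(φ) = Re(Z)/|Z| = 4750/3.275e+05 = 0.0145.
Step 5 — Type: Im(Z) = -3.275e+05 ⇒ leading (phase φ = -89.2°).

PF = 0.0145 (leading, φ = -89.2°)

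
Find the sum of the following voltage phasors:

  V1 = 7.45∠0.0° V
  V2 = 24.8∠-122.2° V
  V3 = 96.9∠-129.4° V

Step 1 — Convert each phasor to rectangular form:
  V1 = 7.45·(cos(0.0°) + j·sin(0.0°)) = 7.45 V
  V2 = 24.8·(cos(-122.2°) + j·sin(-122.2°)) = -13.22 - j20.99 V
  V3 = 96.9·(cos(-129.4°) + j·sin(-129.4°)) = -61.51 - j74.88 V
Step 2 — Sum components: V_total = -67.27 - j95.86 V.
Step 3 — Convert to polar: |V_total| = 117.1 V, ∠V_total = -125.1°.

V_total = 117.1∠-125.1° V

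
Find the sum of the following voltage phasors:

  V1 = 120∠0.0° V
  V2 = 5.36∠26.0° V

Step 1 — Convert each phasor to rectangular form:
  V1 = 120·(cos(0.0°) + j·sin(0.0°)) = 120 V
  V2 = 5.36·(cos(26.0°) + j·sin(26.0°)) = 4.818 + j2.35 V
Step 2 — Sum components: V_total = 124.8 + j2.35 V.
Step 3 — Convert to polar: |V_total| = 124.8 V, ∠V_total = 1.1°.

V_total = 124.8∠1.1° V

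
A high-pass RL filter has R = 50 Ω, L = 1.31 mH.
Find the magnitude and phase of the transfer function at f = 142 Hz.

Step 1 — Angular frequency: ω = 2π·142 = 892.2 rad/s.
Step 2 — Transfer function: H(jω) = jωL/(R + jωL).
Step 3 — Numerator jωL = j·1.169; denominator R + jωL = 50 + j1.169.
Step 4 — H = 0.0005461 + j0.02336.
Step 5 — Magnitude: |H| = 0.02337 (-32.6 dB); phase: φ = 88.7°.

|H| = 0.02337 (-32.6 dB), φ = 88.7°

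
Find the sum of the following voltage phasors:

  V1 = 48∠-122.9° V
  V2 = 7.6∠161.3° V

Step 1 — Convert each phasor to rectangular form:
  V1 = 48·(cos(-122.9°) + j·sin(-122.9°)) = -26.07 - j40.3 V
  V2 = 7.6·(cos(161.3°) + j·sin(161.3°)) = -7.199 + j2.437 V
Step 2 — Sum components: V_total = -33.27 - j37.87 V.
Step 3 — Convert to polar: |V_total| = 50.41 V, ∠V_total = -131.3°.

V_total = 50.41∠-131.3° V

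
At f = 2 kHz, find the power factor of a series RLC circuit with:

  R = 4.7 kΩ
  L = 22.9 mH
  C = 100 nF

Step 1 — Angular frequency: ω = 2π·f = 2π·2000 = 1.257e+04 rad/s.
Step 2 — Component impedances:
  R: Z = R = 4700 Ω
  L: Z = jωL = j·1.257e+04·0.0229 = 0 + j287.8 Ω
  C: Z = 1/(jωC) = -j/(ω·C) = 0 - j795.8 Ω
Step 3 — Series combination: Z_total = R + L + C = 4700 - j508 Ω = 4727∠-6.2° Ω.
Step 4 — Power factor: PF = cos(φ) = Re(Z)/|Z| = 4700/4727.4 = 0.9942.
Step 5 — Type: Im(Z) = -508 ⇒ leading (phase φ = -6.2°).

PF = 0.9942 (leading, φ = -6.2°)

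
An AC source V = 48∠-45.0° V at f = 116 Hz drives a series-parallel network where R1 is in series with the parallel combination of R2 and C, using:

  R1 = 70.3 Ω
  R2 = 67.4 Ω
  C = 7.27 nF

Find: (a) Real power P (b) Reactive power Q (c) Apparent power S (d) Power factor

Step 1 — Angular frequency: ω = 2π·f = 2π·116 = 728.8 rad/s.
Step 2 — Component impedances:
  R1: Z = R = 70.3 Ω
  R2: Z = R = 67.4 Ω
  C: Z = 1/(jωC) = -j/(ω·C) = 0 - j1.887e+05 Ω
Step 3 — Parallel branch: R2 || C = 1/(1/R2 + 1/C) = 67.4 - j0.02407 Ω.
Step 4 — Series with R1: Z_total = R1 + (R2 || C) = 137.7 - j0.02407 Ω = 137.7∠-0.0° Ω.
Step 5 — Source phasor: V = 48∠-45.0° V = 33.94 - j33.94 V.
Step 6 — Current: I = V / Z = 0.2465 - j0.2464 A = 0.3486∠-45.0° A.
Step 7 — Complex power: S = V·I* = 16.73 - j0.002925 VA.
Step 8 — Real power: P = Re(S) = 16.73 W.
Step 9 — Reactive power: Q = Im(S) = -0.002925 VAR.
Step 10 — Apparent power: |S| = 16.73 VA.
Step 11 — Power factor: PF = P/|S| = 1 (leading).

(a) P = 16.73 W  (b) Q = -0.002925 VAR  (c) S = 16.73 VA  (d) PF = 1 (leading)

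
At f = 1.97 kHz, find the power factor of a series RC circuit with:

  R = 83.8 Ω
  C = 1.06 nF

Step 1 — Angular frequency: ω = 2π·f = 2π·1970 = 1.238e+04 rad/s.
Step 2 — Component impedances:
  R: Z = R = 83.8 Ω
  C: Z = 1/(jωC) = -j/(ω·C) = 0 - j7.622e+04 Ω
Step 3 — Series combination: Z_total = R + C = 83.8 - j7.622e+04 Ω = 7.622e+04∠-89.9° Ω.
Step 4 — Power factor: PF = cos(φ) = Re(Z)/|Z| = 83.8/76216 = 0.0011.
Step 5 — Type: Im(Z) = -7.622e+04 ⇒ leading (phase φ = -89.9°).

PF = 0.0011 (leading, φ = -89.9°)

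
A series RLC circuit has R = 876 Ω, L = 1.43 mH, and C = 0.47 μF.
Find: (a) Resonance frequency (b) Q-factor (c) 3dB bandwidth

Step 1 — Resonance condition Im(Z)=0 gives ω₀ = 1/√(LC).
Step 2 — ω₀ = 1/√(0.00143·4.7e-07) = 3.857e+04 rad/s.
Step 3 — f₀ = ω₀/(2π) = 6139 Hz.
Step 4 — Series Q: Q = ω₀L/R = 3.857e+04·0.00143/876 = 0.06297.
Step 5 — 3dB bandwidth: Δω = ω₀/Q = 6.126e+05 rad/s; BW = Δω/(2π) = 9.75e+04 Hz.

(a) f₀ = 6139 Hz  (b) Q = 0.06297  (c) BW = 9.75e+04 Hz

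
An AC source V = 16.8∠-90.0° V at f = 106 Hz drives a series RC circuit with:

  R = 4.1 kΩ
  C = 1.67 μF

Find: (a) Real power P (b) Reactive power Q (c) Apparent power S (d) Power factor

Step 1 — Angular frequency: ω = 2π·f = 2π·106 = 666 rad/s.
Step 2 — Component impedances:
  R: Z = R = 4100 Ω
  C: Z = 1/(jωC) = -j/(ω·C) = 0 - j899.1 Ω
Step 3 — Series combination: Z_total = R + C = 4100 - j899.1 Ω = 4197∠-12.4° Ω.
Step 4 — Source phasor: V = 16.8∠-90.0° V = 0 - j16.8 V.
Step 5 — Current: I = V / Z = 0.0008573 - j0.00391 A = 0.004002∠-77.6° A.
Step 6 — Complex power: S = V·I* = 0.06568 - j0.0144 VA.
Step 7 — Real power: P = Re(S) = 0.06568 W.
Step 8 — Reactive power: Q = Im(S) = -0.0144 VAR.
Step 9 — Apparent power: |S| = 0.06724 VA.
Step 10 — Power factor: PF = P/|S| = 0.9768 (leading).

(a) P = 0.06568 W  (b) Q = -0.0144 VAR  (c) S = 0.06724 VA  (d) PF = 0.9768 (leading)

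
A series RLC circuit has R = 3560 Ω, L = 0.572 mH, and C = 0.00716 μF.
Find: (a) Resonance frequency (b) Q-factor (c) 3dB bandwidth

Step 1 — Resonance: ω₀ = 1/√(LC) = 1/√(0.000572·7.16e-09) = 4.941e+05 rad/s.
Step 2 — f₀ = ω₀/(2π) = 7.864e+04 Hz.
Step 3 — Series Q: Q = ω₀L/R = 4.941e+05·0.000572/3560 = 0.07939.
Step 4 — Bandwidth: Δω = ω₀/Q = 6.224e+06 rad/s; BW = Δω/(2π) = 9.905e+05 Hz.

(a) f₀ = 7.864e+04 Hz  (b) Q = 0.07939  (c) BW = 9.905e+05 Hz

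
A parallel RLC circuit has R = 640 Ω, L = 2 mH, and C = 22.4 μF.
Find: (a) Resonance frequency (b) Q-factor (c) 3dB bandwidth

Step 1 — Resonance: ω₀ = 1/√(LC) = 1/√(0.002·2.24e-05) = 4725 rad/s.
Step 2 — f₀ = ω₀/(2π) = 751.9 Hz.
Step 3 — Parallel Q: Q = R/(ω₀L) = 640/(4725·0.002) = 67.73.
Step 4 — Bandwidth: Δω = ω₀/Q = 69.75 rad/s; BW = Δω/(2π) = 11.1 Hz.

(a) f₀ = 751.9 Hz  (b) Q = 67.73  (c) BW = 11.1 Hz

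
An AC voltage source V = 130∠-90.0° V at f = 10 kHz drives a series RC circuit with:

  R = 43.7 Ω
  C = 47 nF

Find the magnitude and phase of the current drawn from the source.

Step 1 — Angular frequency: ω = 2π·f = 2π·1e+04 = 6.283e+04 rad/s.
Step 2 — Component impedances:
  R: Z = R = 43.7 Ω
  C: Z = 1/(jωC) = -j/(ω·C) = 0 - j338.6 Ω
Step 3 — Series combination: Z_total = R + C = 43.7 - j338.6 Ω = 341.4∠-82.6° Ω.
Step 4 — Source phasor: V = 130∠-90.0° V = 0 - j130 V.
Step 5 — Ohm's law: I = V / Z_total = (0 - j130) / (43.7 - j338.6) = 0.3776 - j0.04873 A.
Step 6 — Convert to polar: |I| = 0.3807 A, ∠I = -7.4°.

I = 0.3807∠-7.4° A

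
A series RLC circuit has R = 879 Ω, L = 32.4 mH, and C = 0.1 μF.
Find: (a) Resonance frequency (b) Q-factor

Step 1 — Resonance condition Im(Z)=0 gives ω₀ = 1/√(LC).
Step 2 — ω₀ = 1/√(0.0324·1e-07) = 1.757e+04 rad/s.
Step 3 — f₀ = ω₀/(2π) = 2796 Hz.
Step 4 — Series Q: Q = ω₀L/R = 1.757e+04·0.0324/879 = 0.6476.

(a) f₀ = 2796 Hz  (b) Q = 0.6476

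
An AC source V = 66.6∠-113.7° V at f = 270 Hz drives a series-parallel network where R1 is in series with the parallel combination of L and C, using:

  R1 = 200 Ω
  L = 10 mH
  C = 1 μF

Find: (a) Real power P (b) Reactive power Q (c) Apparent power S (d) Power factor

Step 1 — Angular frequency: ω = 2π·f = 2π·270 = 1696 rad/s.
Step 2 — Component impedances:
  R1: Z = R = 200 Ω
  L: Z = jωL = j·1696·0.01 = 0 + j16.96 Ω
  C: Z = 1/(jωC) = -j/(ω·C) = 0 - j589.5 Ω
Step 3 — Parallel branch: L || C = 1/(1/L + 1/C) = 0 + j17.47 Ω.
Step 4 — Series with R1: Z_total = R1 + (L || C) = 200 + j17.47 Ω = 200.8∠5.0° Ω.
Step 5 — Source phasor: V = 66.6∠-113.7° V = -26.77 - j60.98 V.
Step 6 — Current: I = V / Z = -0.1593 - j0.291 A = 0.3317∠-118.7° A.
Step 7 — Complex power: S = V·I* = 22.01 + j1.922 VA.
Step 8 — Real power: P = Re(S) = 22.01 W.
Step 9 — Reactive power: Q = Im(S) = 1.922 VAR.
Step 10 — Apparent power: |S| = 22.09 VA.
Step 11 — Power factor: PF = P/|S| = 0.9962 (lagging).

(a) P = 22.01 W  (b) Q = 1.922 VAR  (c) S = 22.09 VA  (d) PF = 0.9962 (lagging)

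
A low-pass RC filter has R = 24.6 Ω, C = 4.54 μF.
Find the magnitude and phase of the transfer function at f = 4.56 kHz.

Step 1 — Angular frequency: ω = 2π·4560 = 2.865e+04 rad/s.
Step 2 — Transfer function: H(jω) = 1/(1 + jωRC).
Step 3 — Denominator: 1 + jωRC = 1 + j·2.865e+04·24.6·4.54e-06 = 1 + j3.2.
Step 4 — H = 0.08897 - j0.2847.
Step 5 — Magnitude: |H| = 0.2983 (-10.5 dB); phase: φ = -72.6°.

|H| = 0.2983 (-10.5 dB), φ = -72.6°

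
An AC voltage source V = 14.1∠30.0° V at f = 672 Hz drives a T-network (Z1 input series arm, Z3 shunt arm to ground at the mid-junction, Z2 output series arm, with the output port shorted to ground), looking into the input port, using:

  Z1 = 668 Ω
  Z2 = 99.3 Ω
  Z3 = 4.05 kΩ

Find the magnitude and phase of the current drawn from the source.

Step 1 — Angular frequency: ω = 2π·f = 2π·672 = 4222 rad/s.
Step 2 — Component impedances:
  Z1: Z = R = 668 Ω
  Z2: Z = R = 99.3 Ω
  Z3: Z = R = 4050 Ω
Step 3 — With the output port shorted to ground, the output series arm Z2 runs from the junction to ground; the shunt arm Z3 also runs from the junction to ground. They appear in parallel: Z3 || Z2 = 96.92 Ω.
Step 4 — Series with input arm Z1: Z_in = Z1 + (Z3 || Z2) = 764.9 Ω = 764.9∠0.0° Ω.
Step 5 — Source phasor: V = 14.1∠30.0° V = 12.21 + j7.05 V.
Step 6 — Ohm's law: I = V / Z_total = (12.21 + j7.05) / (764.9) = 0.01596 + j0.009217 A.
Step 7 — Convert to polar: |I| = 0.01843 A, ∠I = 30.0°.

I = 0.01843∠30.0° A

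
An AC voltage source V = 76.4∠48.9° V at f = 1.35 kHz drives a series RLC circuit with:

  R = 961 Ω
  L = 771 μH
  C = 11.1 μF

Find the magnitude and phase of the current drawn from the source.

Step 1 — Angular frequency: ω = 2π·f = 2π·1350 = 8482 rad/s.
Step 2 — Component impedances:
  R: Z = R = 961 Ω
  L: Z = jωL = j·8482·0.000771 = 0 + j6.54 Ω
  C: Z = 1/(jωC) = -j/(ω·C) = 0 - j10.62 Ω
Step 3 — Series combination: Z_total = R + L + C = 961 - j4.081 Ω = 961∠-0.2° Ω.
Step 4 — Source phasor: V = 76.4∠48.9° V = 50.22 + j57.57 V.
Step 5 — Ohm's law: I = V / Z_total = (50.22 + j57.57) / (961 - j4.081) = 0.05201 + j0.06013 A.
Step 6 — Convert to polar: |I| = 0.0795 A, ∠I = 49.1°.

I = 0.0795∠49.1° A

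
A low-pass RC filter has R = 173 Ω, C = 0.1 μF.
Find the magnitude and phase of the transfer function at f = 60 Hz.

Step 1 — Angular frequency: ω = 2π·60 = 377 rad/s.
Step 2 — Transfer function: H(jω) = 1/(1 + jωRC).
Step 3 — Denominator: 1 + jωRC = 1 + j·377·173·1e-07 = 1 + j0.006522.
Step 4 — H = 1 - j0.006522.
Step 5 — Magnitude: |H| = 1 (-0.0 dB); phase: φ = -0.4°.

|H| = 1 (-0.0 dB), φ = -0.4°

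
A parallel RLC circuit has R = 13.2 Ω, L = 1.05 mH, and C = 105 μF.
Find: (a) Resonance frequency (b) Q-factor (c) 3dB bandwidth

Step 1 — Resonance: ω₀ = 1/√(LC) = 1/√(0.00105·0.000105) = 3012 rad/s.
Step 2 — f₀ = ω₀/(2π) = 479.3 Hz.
Step 3 — Parallel Q: Q = R/(ω₀L) = 13.2/(3012·0.00105) = 4.174.
Step 4 — Bandwidth: Δω = ω₀/Q = 721.5 rad/s; BW = Δω/(2π) = 114.8 Hz.

(a) f₀ = 479.3 Hz  (b) Q = 4.174  (c) BW = 114.8 Hz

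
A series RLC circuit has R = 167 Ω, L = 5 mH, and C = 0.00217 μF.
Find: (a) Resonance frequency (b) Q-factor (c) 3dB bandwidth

Step 1 — Resonance condition Im(Z)=0 gives ω₀ = 1/√(LC).
Step 2 — ω₀ = 1/√(0.005·2.17e-09) = 3.036e+05 rad/s.
Step 3 — f₀ = ω₀/(2π) = 4.832e+04 Hz.
Step 4 — Series Q: Q = ω₀L/R = 3.036e+05·0.005/167 = 9.089.
Step 5 — 3dB bandwidth: Δω = ω₀/Q = 3.34e+04 rad/s; BW = Δω/(2π) = 5316 Hz.

(a) f₀ = 4.832e+04 Hz  (b) Q = 9.089  (c) BW = 5316 Hz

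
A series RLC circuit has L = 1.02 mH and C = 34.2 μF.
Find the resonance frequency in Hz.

Step 1 — Resonance condition Im(Z)=0 gives ω₀ = 1/√(LC).
Step 2 — ω₀ = 1/√(0.00102·3.42e-05) = 5354 rad/s.
Step 3 — f₀ = ω₀/(2π) = 852.1 Hz.

f₀ = 852.1 Hz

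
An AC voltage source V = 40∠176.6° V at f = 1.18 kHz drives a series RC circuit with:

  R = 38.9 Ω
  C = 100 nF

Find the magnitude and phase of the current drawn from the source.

Step 1 — Angular frequency: ω = 2π·f = 2π·1180 = 7414 rad/s.
Step 2 — Component impedances:
  R: Z = R = 38.9 Ω
  C: Z = 1/(jωC) = -j/(ω·C) = 0 - j1349 Ω
Step 3 — Series combination: Z_total = R + C = 38.9 - j1349 Ω = 1349∠-88.3° Ω.
Step 4 — Source phasor: V = 40∠176.6° V = -39.93 + j2.372 V.
Step 5 — Ohm's law: I = V / Z_total = (-39.93 + j2.372) / (38.9 - j1349) = -0.00261 - j0.02953 A.
Step 6 — Convert to polar: |I| = 0.02964 A, ∠I = -95.1°.

I = 0.02964∠-95.1° A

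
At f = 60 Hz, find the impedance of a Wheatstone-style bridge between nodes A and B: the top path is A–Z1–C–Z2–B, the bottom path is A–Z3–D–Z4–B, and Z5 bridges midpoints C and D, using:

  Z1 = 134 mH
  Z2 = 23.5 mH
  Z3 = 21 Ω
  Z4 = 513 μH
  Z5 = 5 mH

Step 1 — Angular frequency: ω = 2π·f = 2π·60 = 377 rad/s.
Step 2 — Component impedances:
  Z1: Z = jωL = j·377·0.134 = 0 + j50.52 Ω
  Z2: Z = jωL = j·377·0.0235 = 0 + j8.859 Ω
  Z3: Z = R = 21 Ω
  Z4: Z = jωL = j·377·0.000513 = 0 + j0.1934 Ω
  Z5: Z = jωL = j·377·0.005 = 0 + j1.885 Ω
Step 3 — Bridge requires nodal analysis (the Z5 bridge couples midpoints C and D, so the two paths cannot be reduced to a simple series/parallel combination). Setting node B to ground and injecting 1 A at node A, the 3-node admittance system at A, C, D solves to V_A = Z_AB = 18.04 + j7.464 Ω = 19.52∠22.5° Ω.

Z = 18.04 + j7.464 Ω = 19.52∠22.5° Ω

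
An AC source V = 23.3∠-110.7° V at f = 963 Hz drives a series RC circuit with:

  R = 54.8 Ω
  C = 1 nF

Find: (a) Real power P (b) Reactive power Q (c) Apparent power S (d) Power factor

Step 1 — Angular frequency: ω = 2π·f = 2π·963 = 6051 rad/s.
Step 2 — Component impedances:
  R: Z = R = 54.8 Ω
  C: Z = 1/(jωC) = -j/(ω·C) = 0 - j1.653e+05 Ω
Step 3 — Series combination: Z_total = R + C = 54.8 - j1.653e+05 Ω = 1.653e+05∠-90.0° Ω.
Step 4 — Source phasor: V = 23.3∠-110.7° V = -8.236 - j21.8 V.
Step 5 — Current: I = V / Z = 0.0001319 - j4.988e-05 A = 0.000141∠-20.7° A.
Step 6 — Complex power: S = V·I* = 1.089e-06 - j0.003285 VA.
Step 7 — Real power: P = Re(S) = 1.089e-06 W.
Step 8 — Reactive power: Q = Im(S) = -0.003285 VAR.
Step 9 — Apparent power: |S| = 0.003285 VA.
Step 10 — Power factor: PF = P/|S| = 0.0003316 (leading).

(a) P = 1.089e-06 W  (b) Q = -0.003285 VAR  (c) S = 0.003285 VA  (d) PF = 0.0003316 (leading)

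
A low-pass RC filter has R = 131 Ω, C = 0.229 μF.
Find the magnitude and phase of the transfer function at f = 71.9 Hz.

Step 1 — Angular frequency: ω = 2π·71.9 = 451.8 rad/s.
Step 2 — Transfer function: H(jω) = 1/(1 + jωRC).
Step 3 — Denominator: 1 + jωRC = 1 + j·451.8·131·2.29e-07 = 1 + j0.01355.
Step 4 — H = 0.9998 - j0.01355.
Step 5 — Magnitude: |H| = 0.9999 (-0.0 dB); phase: φ = -0.8°.

|H| = 0.9999 (-0.0 dB), φ = -0.8°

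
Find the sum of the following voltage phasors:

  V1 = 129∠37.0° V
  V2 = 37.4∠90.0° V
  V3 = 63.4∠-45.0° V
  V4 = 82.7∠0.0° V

Step 1 — Convert each phasor to rectangular form:
  V1 = 129·(cos(37.0°) + j·sin(37.0°)) = 103 + j77.63 V
  V2 = 37.4·(cos(90.0°) + j·sin(90.0°)) = 0 + j37.4 V
  V3 = 63.4·(cos(-45.0°) + j·sin(-45.0°)) = 44.83 - j44.83 V
  V4 = 82.7·(cos(0.0°) + j·sin(0.0°)) = 82.7 V
Step 2 — Sum components: V_total = 230.6 + j70.2 V.
Step 3 — Convert to polar: |V_total| = 241 V, ∠V_total = 16.9°.

V_total = 241∠16.9° V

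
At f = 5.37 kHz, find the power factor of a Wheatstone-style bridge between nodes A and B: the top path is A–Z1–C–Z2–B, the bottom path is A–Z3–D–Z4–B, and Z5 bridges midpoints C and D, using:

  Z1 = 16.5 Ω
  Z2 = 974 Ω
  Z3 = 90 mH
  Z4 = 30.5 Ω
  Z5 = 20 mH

Step 1 — Angular frequency: ω = 2π·f = 2π·5370 = 3.374e+04 rad/s.
Step 2 — Component impedances:
  Z1: Z = R = 16.5 Ω
  Z2: Z = R = 974 Ω
  Z3: Z = jωL = j·3.374e+04·0.09 = 0 + j3037 Ω
  Z4: Z = R = 30.5 Ω
  Z5: Z = jωL = j·3.374e+04·0.02 = 0 + j674.8 Ω
Step 3 — Bridge requires nodal analysis (the Z5 bridge couples midpoints C and D, so the two paths cannot be reduced to a simple series/parallel combination). Setting node B to ground and injecting 1 A at node A, the 3-node admittance system at A, C, D solves to V_A = Z_AB = 260.9 + j400.8 Ω = 478.3∠56.9° Ω.
Step 4 — Power factor: PF = cos(φ) = Re(Z)/|Z| = 260.9/478.3 = 0.5455.
Step 5 — Type: Im(Z) = 400.8 ⇒ lagging (phase φ = 56.9°).

PF = 0.5455 (lagging, φ = 56.9°)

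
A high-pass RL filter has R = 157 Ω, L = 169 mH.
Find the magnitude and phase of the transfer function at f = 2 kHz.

Step 1 — Angular frequency: ω = 2π·2000 = 1.257e+04 rad/s.
Step 2 — Transfer function: H(jω) = jωL/(R + jωL).
Step 3 — Numerator jωL = j·2124; denominator R + jωL = 157 + j2124.
Step 4 — H = 0.9946 + j0.07353.
Step 5 — Magnitude: |H| = 0.9973 (-0.0 dB); phase: φ = 4.2°.

|H| = 0.9973 (-0.0 dB), φ = 4.2°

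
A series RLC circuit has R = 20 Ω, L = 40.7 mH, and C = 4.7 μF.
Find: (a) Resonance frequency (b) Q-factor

Step 1 — Resonance condition Im(Z)=0 gives ω₀ = 1/√(LC).
Step 2 — ω₀ = 1/√(0.0407·4.7e-06) = 2286 rad/s.
Step 3 — f₀ = ω₀/(2π) = 363.9 Hz.
Step 4 — Series Q: Q = ω₀L/R = 2286·0.0407/20 = 4.653.

(a) f₀ = 363.9 Hz  (b) Q = 4.653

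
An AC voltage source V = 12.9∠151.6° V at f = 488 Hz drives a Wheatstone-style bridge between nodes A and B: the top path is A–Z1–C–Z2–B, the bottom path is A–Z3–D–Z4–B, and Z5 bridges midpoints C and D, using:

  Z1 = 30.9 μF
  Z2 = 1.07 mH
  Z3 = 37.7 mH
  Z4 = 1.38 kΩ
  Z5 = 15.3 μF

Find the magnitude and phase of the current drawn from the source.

Step 1 — Angular frequency: ω = 2π·f = 2π·488 = 3066 rad/s.
Step 2 — Component impedances:
  Z1: Z = 1/(jωC) = -j/(ω·C) = 0 - j10.55 Ω
  Z2: Z = jωL = j·3066·0.00107 = 0 + j3.281 Ω
  Z3: Z = jωL = j·3066·0.0377 = 0 + j115.6 Ω
  Z4: Z = R = 1380 Ω
  Z5: Z = 1/(jωC) = -j/(ω·C) = 0 - j21.32 Ω
Step 3 — Bridge requires nodal analysis (the Z5 bridge couples midpoints C and D, so the two paths cannot be reduced to a simple series/parallel combination). Setting node B to ground and injecting 1 A at node A, the 3-node admittance system at A, C, D solves to V_A = Z_AB = 0.0258 - j8.604 Ω = 8.604∠-89.8° Ω.
Step 4 — Source phasor: V = 12.9∠151.6° V = -11.35 + j6.136 V.
Step 5 — Ohm's law: I = V / Z_total = (-11.35 + j6.136) / (0.0258 - j8.604) = -0.7171 - j1.317 A.
Step 6 — Convert to polar: |I| = 1.499 A, ∠I = -118.6°.

I = 1.499∠-118.6° A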